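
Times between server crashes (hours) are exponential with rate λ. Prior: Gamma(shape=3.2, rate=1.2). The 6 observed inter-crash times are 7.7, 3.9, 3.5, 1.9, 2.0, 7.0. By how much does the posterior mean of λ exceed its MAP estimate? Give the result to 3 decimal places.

Σ times = 26.0. Posterior: Gamma(shape = 3.2+6 = 9.2, rate = 1.2+26.0 = 27.2).
Mode = (α−1)/β = 8.2/27.2 = 0.301.
Mean = α/β = 9.2/27.2 = 0.338.
Difference = 0.338 − 0.301 = 0.037.
Right-skewed posterior ⇒ mode < mean.

0.037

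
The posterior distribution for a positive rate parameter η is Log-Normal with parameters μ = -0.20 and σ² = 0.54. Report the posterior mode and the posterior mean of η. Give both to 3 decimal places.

Mode = exp(μ − σ²) = exp(-0.74) = 0.477.
Mean = exp(μ + σ²/2) = exp(0.070) = 1.073.
The mean is pulled above the mode by the posterior's right skew.

MAP = 0.477, posterior mean = 1.073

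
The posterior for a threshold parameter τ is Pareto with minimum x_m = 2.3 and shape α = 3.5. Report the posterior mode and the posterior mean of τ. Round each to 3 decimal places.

The Pareto density is strictly decreasing on [x_m, ∞), so the mode is x_m = 2.300.
Mean = α·x_m/(α−1) = 3.5·2.3/2.5 = 3.220.

MAP = 2.300, posterior mean = 3.220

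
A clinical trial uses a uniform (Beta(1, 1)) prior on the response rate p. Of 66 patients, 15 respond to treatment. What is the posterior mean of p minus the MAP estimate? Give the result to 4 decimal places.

Posterior: Beta(1+15, 1+51) = Beta(16, 52).
Mode = (16−1)/(16+52−2) = 15/66 = 0.2273.
With a flat prior the MAP equals the MLE, 15/66.
Mean = 16/(16+52) = 16/68 = 0.2353.
Difference = 0.2353 − 0.2273 = 0.0080.

0.0080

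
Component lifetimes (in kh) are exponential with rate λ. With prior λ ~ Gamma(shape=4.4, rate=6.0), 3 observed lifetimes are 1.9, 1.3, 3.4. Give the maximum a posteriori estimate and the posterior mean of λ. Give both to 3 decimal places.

Σ times = 6.6. Posterior: Gamma(shape = 4.4+3 = 7.4, rate = 6.0+6.6 = 12.6).
Mode = (α−1)/β = 6.4/12.6 = 0.508.
Mean = α/β = 7.4/12.6 = 0.587.

MAP: 0.508. Posterior mean: 0.587.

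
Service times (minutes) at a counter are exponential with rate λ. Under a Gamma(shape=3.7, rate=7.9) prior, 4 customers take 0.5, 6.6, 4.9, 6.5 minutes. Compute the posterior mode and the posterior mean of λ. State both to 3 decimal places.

Σ times = 18.5. Posterior: Gamma(shape = 3.7+4 = 7.7, rate = 7.9+18.5 = 26.4).
Mode = (α−1)/β = 6.7/26.4 = 0.254.
Mean = α/β = 7.7/26.4 = 0.292.

MAP: 0.254. Posterior mean: 0.292.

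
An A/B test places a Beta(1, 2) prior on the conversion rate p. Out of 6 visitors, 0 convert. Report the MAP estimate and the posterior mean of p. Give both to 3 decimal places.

Posterior: Beta(1+0, 2+6) = Beta(1, 8).
Since α = 1 ≤ 1 and β > 1, the Beta density is monotone decreasing on [0,1]; the mode is at 0.
Mean = 1/(1+8) = 0.111.

MAP = 0.000, posterior mean = 0.111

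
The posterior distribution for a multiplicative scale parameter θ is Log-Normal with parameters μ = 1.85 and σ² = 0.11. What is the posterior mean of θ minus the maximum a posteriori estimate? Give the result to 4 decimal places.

1.0221

Mode = exp(μ − σ²) = exp(1.74) = 5.6973.
Mean = exp(μ + σ²/2) = exp(1.905) = 6.7194.
Difference = 6.7194 − 5.6973 = 1.0221.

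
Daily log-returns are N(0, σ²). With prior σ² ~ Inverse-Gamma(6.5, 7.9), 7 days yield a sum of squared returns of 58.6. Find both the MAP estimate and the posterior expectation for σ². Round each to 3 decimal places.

MAP = 3.382; posterior mean = 4.133

Posterior: Inverse-Gamma(shape = 6.5+7/2 = 10.0, scale = 7.9+58.6/2 = 37.2).
Mode = β/(α+1) = 37.2/11.0 = 3.382.
Mean = β/(α−1) = 37.2/9.0 = 4.133.
The posterior is right-skewed, so the mean exceeds the mode.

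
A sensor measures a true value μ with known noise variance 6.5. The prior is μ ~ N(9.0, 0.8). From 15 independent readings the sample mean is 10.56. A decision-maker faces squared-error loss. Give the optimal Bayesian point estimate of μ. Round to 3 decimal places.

10.012

Posterior for μ is Normal. Precision-weighted mean: (1/0.8·9.0 + 15/6.5·10.56) / (1/0.8 + 15/6.5) = 10.012.
A Normal posterior is symmetric, so mode = mean.
Squared-error loss ⇒ the optimal estimator is the posterior mean.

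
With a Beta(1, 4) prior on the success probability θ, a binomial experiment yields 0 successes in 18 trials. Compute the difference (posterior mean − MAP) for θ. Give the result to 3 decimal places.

Posterior: Beta(1+0, 4+18) = Beta(1, 22).
Since α = 1 ≤ 1 and β > 1, the Beta density is monotone decreasing on [0,1]; the mode is at 0.
Mean = 1/(1+22) = 0.043.
Difference = 0.043 − 0.000 = 0.043.
The mean is pulled above the mode by the posterior's right skew.

0.043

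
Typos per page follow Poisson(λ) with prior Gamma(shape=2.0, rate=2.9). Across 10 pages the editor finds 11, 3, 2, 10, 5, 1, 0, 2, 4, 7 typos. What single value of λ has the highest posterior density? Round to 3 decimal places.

3.566

Σ counts = 45. Posterior: Gamma(shape = 2.0+45 = 47.0, rate = 2.9+10 = 12.9).
Mode = (α−1)/β = 46.0/12.9 = 3.566.
Mean = α/β = 47.0/12.9 = 3.643.
This is the posterior mode — the MAP estimate.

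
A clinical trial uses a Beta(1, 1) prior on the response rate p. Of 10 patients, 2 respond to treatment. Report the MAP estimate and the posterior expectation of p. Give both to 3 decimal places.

Posterior: Beta(1+2, 1+8) = Beta(3, 9).
Mode = (3−1)/(3+9−2) = 2/10 = 0.200.
Mean = 3/(3+9) = 3/12 = 0.250.

MAP = 0.200, posterior mean = 0.250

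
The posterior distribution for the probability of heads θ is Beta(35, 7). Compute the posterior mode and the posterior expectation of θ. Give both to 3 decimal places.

MAP: 0.850. Posterior mean: 0.833.

Mode = (35−1)/(35+7−2) = 34/40 = 0.850.
Mean = 35/(35+7) = 35/42 = 0.833.
Mode > mean: the posterior has a left tail.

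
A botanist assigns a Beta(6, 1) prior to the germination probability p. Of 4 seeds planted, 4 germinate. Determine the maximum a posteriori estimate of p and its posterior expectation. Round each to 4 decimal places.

MAP = 1.0000, posterior mean = 0.9091

Posterior: Beta(6+4, 1+0) = Beta(10, 1).
Since β = 1 ≤ 1 and α > 1, the Beta density is monotone increasing on [0,1]; the mode is at 1.
Mean = 10/(10+1) = 0.9091.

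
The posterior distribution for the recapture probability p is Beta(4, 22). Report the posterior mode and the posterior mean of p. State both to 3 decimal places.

Mode = (4−1)/(4+22−2) = 3/24 = 0.125.
Mean = 4/(4+22) = 4/26 = 0.154.

p_MAP = 0.125, E[p|data] = 0.154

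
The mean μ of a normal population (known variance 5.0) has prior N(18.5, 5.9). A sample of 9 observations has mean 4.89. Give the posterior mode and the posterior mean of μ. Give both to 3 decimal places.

Posterior for μ is Normal. Precision-weighted mean: (1/5.9·18.5 + 9/5.0·4.89) / (1/5.9 + 9/5.0) = 6.061.
A Normal posterior is symmetric, so mode = mean.

posterior mode = 6.061, posterior mean = 6.061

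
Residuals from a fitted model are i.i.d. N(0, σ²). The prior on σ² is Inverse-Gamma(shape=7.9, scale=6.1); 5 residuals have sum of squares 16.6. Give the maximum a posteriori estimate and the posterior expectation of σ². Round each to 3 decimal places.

MAP = 1.263; posterior mean = 1.532

Posterior: Inverse-Gamma(shape = 7.9+5/2 = 10.4, scale = 6.1+16.6/2 = 14.4).
Mode = β/(α+1) = 14.4/11.4 = 1.263.
Mean = β/(α−1) = 14.4/9.4 = 1.532.
Mean > mode: the posterior has a right tail.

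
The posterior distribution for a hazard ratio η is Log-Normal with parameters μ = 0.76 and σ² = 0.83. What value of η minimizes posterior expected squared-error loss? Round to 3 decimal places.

Mode = exp(μ − σ²) = exp(-0.07) = 0.932.
Mean = exp(μ + σ²/2) = exp(1.175) = 3.238.
Squared-error loss ⇒ the optimal estimator is the posterior mean.

3.238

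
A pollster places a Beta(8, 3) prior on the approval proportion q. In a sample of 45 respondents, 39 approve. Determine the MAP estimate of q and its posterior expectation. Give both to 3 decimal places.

Posterior: Beta(8+39, 3+6) = Beta(47, 9).
Mode = (47−1)/(47+9−2) = 46/54 = 0.852.
Mean = 47/(47+9) = 47/56 = 0.839.
The mean is pulled below the mode by the posterior's left skew.

MAP: 0.852. Posterior mean: 0.839.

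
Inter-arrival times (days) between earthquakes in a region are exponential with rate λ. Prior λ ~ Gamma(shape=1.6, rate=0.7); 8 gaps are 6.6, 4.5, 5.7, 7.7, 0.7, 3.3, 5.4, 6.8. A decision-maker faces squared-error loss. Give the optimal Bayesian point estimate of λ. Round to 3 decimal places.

0.232

Σ times = 40.7. Posterior: Gamma(shape = 1.6+8 = 9.6, rate = 0.7+40.7 = 41.4).
Mode = (α−1)/β = 8.6/41.4 = 0.208.
Mean = α/β = 9.6/41.4 = 0.232.
Squared-error loss ⇒ the optimal estimator is the posterior mean.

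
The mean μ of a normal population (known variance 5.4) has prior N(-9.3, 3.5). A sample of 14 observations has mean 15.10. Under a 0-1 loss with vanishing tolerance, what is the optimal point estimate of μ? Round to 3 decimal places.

Posterior for μ is Normal. Precision-weighted mean: (1/3.5·-9.3 + 14/5.4·15.10) / (1/3.5 + 14/5.4) = 12.678.
A Normal posterior is symmetric, so mode = mean.
This is the posterior mode — the MAP estimate.

12.678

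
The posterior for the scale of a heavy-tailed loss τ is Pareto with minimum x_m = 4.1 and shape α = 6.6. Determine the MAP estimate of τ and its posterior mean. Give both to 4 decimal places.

MAP estimate = 4.1000, posterior mean = 4.8321

The Pareto density is strictly decreasing on [x_m, ∞), so the mode is x_m = 4.1000.
Mean = α·x_m/(α−1) = 6.6·4.1/5.6 = 4.8321.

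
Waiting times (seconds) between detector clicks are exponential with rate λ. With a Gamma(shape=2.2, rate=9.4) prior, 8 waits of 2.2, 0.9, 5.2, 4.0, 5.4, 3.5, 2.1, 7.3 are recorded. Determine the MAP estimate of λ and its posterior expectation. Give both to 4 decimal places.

λ_MAP = 0.2300, E[λ|data] = 0.2550

Σ times = 30.6. Posterior: Gamma(shape = 2.2+8 = 10.2, rate = 9.4+30.6 = 40.0).
Mode = (α−1)/β = 9.2/40.0 = 0.2300.
Mean = α/β = 10.2/40.0 = 0.2550.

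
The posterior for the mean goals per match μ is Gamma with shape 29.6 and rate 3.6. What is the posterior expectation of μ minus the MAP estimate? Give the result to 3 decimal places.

Mode = (α−1)/β = 28.6/3.6 = 7.944.
Mean = α/β = 29.6/3.6 = 8.222.
Difference = 8.222 − 7.944 = 0.278.
Mean > mode: the posterior has a right tail.

0.278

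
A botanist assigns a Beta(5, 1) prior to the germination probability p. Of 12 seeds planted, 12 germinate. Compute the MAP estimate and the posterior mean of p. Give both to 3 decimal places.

Posterior: Beta(5+12, 1+0) = Beta(17, 1).
Since β = 1 ≤ 1 and α > 1, the Beta density is monotone increasing on [0,1]; the mode is at 1.
Mean = 17/(17+1) = 0.944.
The mean is pulled below the mode by the posterior's left skew.

MAP = 1.000; posterior mean = 0.944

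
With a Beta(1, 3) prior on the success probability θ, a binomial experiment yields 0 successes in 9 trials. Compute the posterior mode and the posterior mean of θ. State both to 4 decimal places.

MAP = 0.0000; posterior mean = 0.0769

Posterior: Beta(1+0, 3+9) = Beta(1, 12).
Since α = 1 ≤ 1 and β > 1, the Beta density is monotone decreasing on [0,1]; the mode is at 0.
Mean = 1/(1+12) = 0.0769.
The posterior is right-skewed, so the mean exceeds the mode.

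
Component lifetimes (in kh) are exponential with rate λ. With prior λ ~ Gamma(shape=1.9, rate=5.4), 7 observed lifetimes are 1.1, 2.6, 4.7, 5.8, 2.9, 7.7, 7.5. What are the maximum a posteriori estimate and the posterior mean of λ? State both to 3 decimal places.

Σ times = 32.3. Posterior: Gamma(shape = 1.9+7 = 8.9, rate = 5.4+32.3 = 37.7).
Mode = (α−1)/β = 7.9/37.7 = 0.210.
Mean = α/β = 8.9/37.7 = 0.236.
Right-skewed posterior ⇒ mode < mean.

λ_MAP = 0.210, E[λ|data] = 0.236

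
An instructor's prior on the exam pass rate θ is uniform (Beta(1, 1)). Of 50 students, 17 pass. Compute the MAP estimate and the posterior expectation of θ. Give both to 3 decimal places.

MAP: 0.340. Posterior mean: 0.346.

Posterior: Beta(1+17, 1+33) = Beta(18, 34).
Mode = (18−1)/(18+34−2) = 17/50 = 0.340.
Mean = 18/(18+34) = 18/52 = 0.346.
The posterior is right-skewed, so the mean exceeds the mode.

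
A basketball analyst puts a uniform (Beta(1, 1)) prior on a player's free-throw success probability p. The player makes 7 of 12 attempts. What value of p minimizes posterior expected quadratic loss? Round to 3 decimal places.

0.571

Posterior: Beta(1+7, 1+5) = Beta(8, 6).
Mode = (8−1)/(8+6−2) = 7/12 = 0.583.
With a flat prior the MAP equals the MLE, 7/12.
Mean = 8/(8+6) = 8/14 = 0.571.
Quadratic loss ⇒ the optimal estimator is the posterior mean.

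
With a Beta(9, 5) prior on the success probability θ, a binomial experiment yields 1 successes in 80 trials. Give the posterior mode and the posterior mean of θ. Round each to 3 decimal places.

Posterior: Beta(9+1, 5+79) = Beta(10, 84).
Mode = (10−1)/(10+84−2) = 9/92 = 0.098.
Mean = 10/(10+84) = 10/94 = 0.106.

MAP = 0.098; posterior mean = 0.106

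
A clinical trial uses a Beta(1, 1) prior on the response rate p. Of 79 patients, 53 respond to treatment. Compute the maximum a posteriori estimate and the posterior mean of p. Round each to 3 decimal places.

Posterior: Beta(1+53, 1+26) = Beta(54, 27).
Mode = (54−1)/(54+27−2) = 53/79 = 0.671.
With a flat prior the MAP equals the MLE, 53/79.
Mean = 54/(54+27) = 54/81 = 0.667.
Left-skewed posterior ⇒ mean < mode.

MAP = 0.671; posterior mean = 0.667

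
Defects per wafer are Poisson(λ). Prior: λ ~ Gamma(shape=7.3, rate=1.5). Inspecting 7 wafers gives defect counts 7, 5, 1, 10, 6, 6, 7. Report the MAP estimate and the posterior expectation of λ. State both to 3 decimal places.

Σ counts = 42. Posterior: Gamma(shape = 7.3+42 = 49.3, rate = 1.5+7 = 8.5).
Mode = (α−1)/β = 48.3/8.5 = 5.682.
Mean = α/β = 49.3/8.5 = 5.800.
Right-skewed posterior ⇒ mode < mean.

MAP: 5.682. Posterior mean: 5.800.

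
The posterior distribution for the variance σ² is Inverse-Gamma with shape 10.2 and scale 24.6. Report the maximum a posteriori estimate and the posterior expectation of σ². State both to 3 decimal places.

MAP = 2.196; posterior mean = 2.674

Mode = β/(α+1) = 24.6/11.2 = 2.196.
Mean = β/(α−1) = 24.6/9.2 = 2.674.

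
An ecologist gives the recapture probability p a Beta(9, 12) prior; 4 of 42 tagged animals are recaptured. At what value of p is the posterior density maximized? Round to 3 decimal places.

0.197

Posterior: Beta(9+4, 12+38) = Beta(13, 50).
Mode = (13−1)/(13+50−2) = 12/61 = 0.197.
Mean = 13/(13+50) = 13/63 = 0.206.
This is the posterior mode — the MAP estimate.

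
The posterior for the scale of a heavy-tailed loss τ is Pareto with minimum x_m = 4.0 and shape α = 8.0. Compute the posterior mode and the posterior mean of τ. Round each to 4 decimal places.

τ_MAP = 4.0000, E[τ|data] = 4.5714

The Pareto density is strictly decreasing on [x_m, ∞), so the mode is x_m = 4.0000.
Mean = α·x_m/(α−1) = 8.0·4.0/7.0 = 4.5714.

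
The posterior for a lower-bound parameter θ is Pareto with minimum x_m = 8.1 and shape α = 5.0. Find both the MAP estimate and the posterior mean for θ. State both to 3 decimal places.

MAP: 8.100. Posterior mean: 10.125.

The Pareto density is strictly decreasing on [x_m, ∞), so the mode is x_m = 8.100.
Mean = α·x_m/(α−1) = 5.0·8.1/4.0 = 10.125.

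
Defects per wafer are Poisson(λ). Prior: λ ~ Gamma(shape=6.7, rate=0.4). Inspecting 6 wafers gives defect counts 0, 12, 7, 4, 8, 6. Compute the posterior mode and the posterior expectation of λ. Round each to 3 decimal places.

Σ counts = 37. Posterior: Gamma(shape = 6.7+37 = 43.7, rate = 0.4+6 = 6.4).
Mode = (α−1)/β = 42.7/6.4 = 6.672.
Mean = α/β = 43.7/6.4 = 6.828.
The mean is pulled above the mode by the posterior's right skew.

λ_MAP = 6.672, E[λ|data] = 6.828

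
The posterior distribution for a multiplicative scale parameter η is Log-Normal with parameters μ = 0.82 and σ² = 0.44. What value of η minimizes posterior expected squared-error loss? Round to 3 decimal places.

2.829

Mode = exp(μ − σ²) = exp(0.38) = 1.462.
Mean = exp(μ + σ²/2) = exp(1.040) = 2.829.
Squared-error loss ⇒ the optimal estimator is the posterior mean.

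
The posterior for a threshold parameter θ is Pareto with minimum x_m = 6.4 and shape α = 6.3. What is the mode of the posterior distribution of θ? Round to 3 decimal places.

The Pareto density is strictly decreasing on [x_m, ∞), so the mode is x_m = 6.400.
Mean = α·x_m/(α−1) = 6.3·6.4/5.3 = 7.608.
This is the posterior mode — the MAP estimate.

6.400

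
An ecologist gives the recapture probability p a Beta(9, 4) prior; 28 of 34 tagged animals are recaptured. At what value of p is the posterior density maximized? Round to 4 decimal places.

Posterior: Beta(9+28, 4+6) = Beta(37, 10).
Mode = (37−1)/(37+10−2) = 36/45 = 0.8000.
Mean = 37/(37+10) = 37/47 = 0.7872.
This is the posterior mode — the MAP estimate.

0.8000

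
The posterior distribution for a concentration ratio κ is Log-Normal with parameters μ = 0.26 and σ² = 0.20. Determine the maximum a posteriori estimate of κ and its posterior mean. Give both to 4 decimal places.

Mode = exp(μ − σ²) = exp(0.06) = 1.0618.
Mean = exp(μ + σ²/2) = exp(0.360) = 1.4333.
The posterior is right-skewed, so the mean exceeds the mode.

MAP = 1.0618; posterior mean = 1.4333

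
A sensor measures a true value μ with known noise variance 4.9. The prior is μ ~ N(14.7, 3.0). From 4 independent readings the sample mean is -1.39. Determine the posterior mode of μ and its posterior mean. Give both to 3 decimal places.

MAP = 3.275; posterior mean = 3.275

Posterior for μ is Normal. Precision-weighted mean: (1/3.0·14.7 + 4/4.9·-1.39) / (1/3.0 + 4/4.9) = 3.275.
A Normal posterior is symmetric, so mode = mean.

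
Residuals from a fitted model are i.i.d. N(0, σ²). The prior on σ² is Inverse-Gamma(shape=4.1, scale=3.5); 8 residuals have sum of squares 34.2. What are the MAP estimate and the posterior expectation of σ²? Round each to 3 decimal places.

MAP estimate = 2.264, posterior expectation = 2.901

Posterior: Inverse-Gamma(shape = 4.1+8/2 = 8.1, scale = 3.5+34.2/2 = 20.6).
Mode = β/(α+1) = 20.6/9.1 = 2.264.
Mean = β/(α−1) = 20.6/7.1 = 2.901.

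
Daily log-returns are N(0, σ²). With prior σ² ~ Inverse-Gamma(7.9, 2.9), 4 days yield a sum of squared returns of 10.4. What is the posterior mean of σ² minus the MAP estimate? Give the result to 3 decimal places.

Posterior: Inverse-Gamma(shape = 7.9+4/2 = 9.9, scale = 2.9+10.4/2 = 8.1).
Mode = β/(α+1) = 8.1/10.9 = 0.743.
Mean = β/(α−1) = 8.1/8.9 = 0.910.
Difference = 0.910 − 0.743 = 0.167.

0.167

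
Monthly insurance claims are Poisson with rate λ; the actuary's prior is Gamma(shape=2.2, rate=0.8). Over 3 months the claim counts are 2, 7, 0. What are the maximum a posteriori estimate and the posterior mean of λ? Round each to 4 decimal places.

Σ counts = 9. Posterior: Gamma(shape = 2.2+9 = 11.2, rate = 0.8+3 = 3.8).
Mode = (α−1)/β = 10.2/3.8 = 2.6842.
Mean = α/β = 11.2/3.8 = 2.9474.

MAP = 2.6842, posterior mean = 2.9474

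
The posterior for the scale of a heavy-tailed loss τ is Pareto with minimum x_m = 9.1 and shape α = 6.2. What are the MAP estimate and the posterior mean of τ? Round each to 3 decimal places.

MAP = 9.100, posterior mean = 10.850

The Pareto density is strictly decreasing on [x_m, ∞), so the mode is x_m = 9.100.
Mean = α·x_m/(α−1) = 6.2·9.1/5.2 = 10.850.
The mean is pulled above the mode by the posterior's right skew.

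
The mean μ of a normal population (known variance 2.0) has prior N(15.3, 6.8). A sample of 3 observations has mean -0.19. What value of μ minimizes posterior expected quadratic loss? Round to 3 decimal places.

Posterior for μ is Normal. Precision-weighted mean: (1/6.8·15.3 + 3/2.0·-0.19) / (1/6.8 + 3/2.0) = 1.193.
A Normal posterior is symmetric, so mode = mean.
Quadratic loss ⇒ the optimal estimator is the posterior mean.

1.193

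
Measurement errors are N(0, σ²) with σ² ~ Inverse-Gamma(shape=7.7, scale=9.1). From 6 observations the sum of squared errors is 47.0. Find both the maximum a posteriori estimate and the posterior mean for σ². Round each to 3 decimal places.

maximum a posteriori estimate = 2.786, posterior mean = 3.361

Posterior: Inverse-Gamma(shape = 7.7+6/2 = 10.7, scale = 9.1+47.0/2 = 32.6).
Mode = β/(α+1) = 32.6/11.7 = 2.786.
Mean = β/(α−1) = 32.6/9.7 = 3.361.
Mean > mode: the posterior has a right tail.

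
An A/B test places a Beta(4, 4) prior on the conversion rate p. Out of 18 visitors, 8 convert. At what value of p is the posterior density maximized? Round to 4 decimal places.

0.4583

Posterior: Beta(4+8, 4+10) = Beta(12, 14).
Mode = (12−1)/(12+14−2) = 11/24 = 0.4583.
Mean = 12/(12+14) = 12/26 = 0.4615.
This is the posterior mode — the MAP estimate.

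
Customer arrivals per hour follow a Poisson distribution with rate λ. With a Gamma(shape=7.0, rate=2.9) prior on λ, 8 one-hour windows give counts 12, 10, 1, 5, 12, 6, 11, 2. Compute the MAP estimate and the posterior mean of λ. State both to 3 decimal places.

MAP estimate = 5.963, posterior mean = 6.055

Σ counts = 59. Posterior: Gamma(shape = 7.0+59 = 66.0, rate = 2.9+8 = 10.9).
Mode = (α−1)/β = 65.0/10.9 = 5.963.
Mean = α/β = 66.0/10.9 = 6.055.
The posterior is right-skewed, so the mean exceeds the mode.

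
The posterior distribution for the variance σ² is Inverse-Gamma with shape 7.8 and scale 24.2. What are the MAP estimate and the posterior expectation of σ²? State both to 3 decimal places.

Mode = β/(α+1) = 24.2/8.8 = 2.750.
Mean = β/(α−1) = 24.2/6.8 = 3.559.
The posterior is right-skewed, so the mean exceeds the mode.

MAP estimate = 2.750, posterior expectation = 3.559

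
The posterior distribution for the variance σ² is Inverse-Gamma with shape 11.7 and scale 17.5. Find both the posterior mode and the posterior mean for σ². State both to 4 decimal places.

Mode = β/(α+1) = 17.5/12.7 = 1.3780.
Mean = β/(α−1) = 17.5/10.7 = 1.6355.
Mean > mode: the posterior has a right tail.

MAP = 1.3780; posterior mean = 1.6355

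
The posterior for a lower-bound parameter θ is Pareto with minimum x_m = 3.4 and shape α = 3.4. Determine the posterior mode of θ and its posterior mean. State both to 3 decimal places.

θ_MAP = 3.400, E[θ|data] = 4.817

The Pareto density is strictly decreasing on [x_m, ∞), so the mode is x_m = 3.400.
Mean = α·x_m/(α−1) = 3.4·3.4/2.4 = 4.817.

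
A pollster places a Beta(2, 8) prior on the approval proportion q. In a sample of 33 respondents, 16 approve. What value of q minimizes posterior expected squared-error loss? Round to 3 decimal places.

0.419

Posterior: Beta(2+16, 8+17) = Beta(18, 25).
Mode = (18−1)/(18+25−2) = 17/41 = 0.415.
Mean = 18/(18+25) = 18/43 = 0.419.
Squared-error loss ⇒ the optimal estimator is the posterior mean.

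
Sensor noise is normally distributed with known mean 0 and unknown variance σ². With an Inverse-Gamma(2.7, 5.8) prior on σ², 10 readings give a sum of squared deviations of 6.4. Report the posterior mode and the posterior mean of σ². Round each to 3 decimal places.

MAP: 1.034. Posterior mean: 1.343.

Posterior: Inverse-Gamma(shape = 2.7+10/2 = 7.7, scale = 5.8+6.4/2 = 9.0).
Mode = β/(α+1) = 9.0/8.7 = 1.034.
Mean = β/(α−1) = 9.0/6.7 = 1.343.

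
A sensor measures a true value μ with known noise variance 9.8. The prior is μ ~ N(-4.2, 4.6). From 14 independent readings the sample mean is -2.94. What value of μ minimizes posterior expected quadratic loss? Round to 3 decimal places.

-3.106

Posterior for μ is Normal. Precision-weighted mean: (1/4.6·-4.2 + 14/9.8·-2.94) / (1/4.6 + 14/9.8) = -3.106.
A Normal posterior is symmetric, so mode = mean.
Quadratic loss ⇒ the optimal estimator is the posterior mean.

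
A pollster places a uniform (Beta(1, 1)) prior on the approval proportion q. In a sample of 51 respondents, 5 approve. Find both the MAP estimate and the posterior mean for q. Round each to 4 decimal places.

Posterior: Beta(1+5, 1+46) = Beta(6, 47).
Mode = (6−1)/(6+47−2) = 5/51 = 0.0980.
Mean = 6/(6+47) = 6/53 = 0.1132.
The mean is pulled above the mode by the posterior's right skew.

MAP = 0.0980, posterior mean = 0.1132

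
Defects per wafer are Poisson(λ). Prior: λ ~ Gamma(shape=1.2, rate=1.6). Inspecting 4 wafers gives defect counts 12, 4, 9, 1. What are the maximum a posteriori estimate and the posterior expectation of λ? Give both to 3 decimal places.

MAP = 4.679; posterior mean = 4.857

Σ counts = 26. Posterior: Gamma(shape = 1.2+26 = 27.2, rate = 1.6+4 = 5.6).
Mode = (α−1)/β = 26.2/5.6 = 4.679.
Mean = α/β = 27.2/5.6 = 4.857.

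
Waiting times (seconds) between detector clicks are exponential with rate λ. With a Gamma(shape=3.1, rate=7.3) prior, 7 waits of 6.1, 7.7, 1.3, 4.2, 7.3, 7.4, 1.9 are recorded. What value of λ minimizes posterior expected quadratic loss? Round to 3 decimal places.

Σ times = 35.9. Posterior: Gamma(shape = 3.1+7 = 10.1, rate = 7.3+35.9 = 43.2).
Mode = (α−1)/β = 9.1/43.2 = 0.211.
Mean = α/β = 10.1/43.2 = 0.234.
Quadratic loss ⇒ the optimal estimator is the posterior mean.

0.234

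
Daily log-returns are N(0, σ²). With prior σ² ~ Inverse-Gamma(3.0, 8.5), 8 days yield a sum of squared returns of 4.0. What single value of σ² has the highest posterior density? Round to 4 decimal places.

1.3125

Posterior: Inverse-Gamma(shape = 3.0+8/2 = 7.0, scale = 8.5+4.0/2 = 10.5).
Mode = β/(α+1) = 10.5/8.0 = 1.3125.
Mean = β/(α−1) = 10.5/6.0 = 1.7500.
This is the posterior mode — the MAP estimate.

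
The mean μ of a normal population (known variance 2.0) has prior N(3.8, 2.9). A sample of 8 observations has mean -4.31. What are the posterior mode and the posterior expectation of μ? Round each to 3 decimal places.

posterior mode = -3.666, posterior expectation = -3.666

Posterior for μ is Normal. Precision-weighted mean: (1/2.9·3.8 + 8/2.0·-4.31) / (1/2.9 + 8/2.0) = -3.666.
A Normal posterior is symmetric, so mode = mean.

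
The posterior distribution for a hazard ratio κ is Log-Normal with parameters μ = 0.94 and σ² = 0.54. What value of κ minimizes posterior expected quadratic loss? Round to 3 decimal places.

3.353

Mode = exp(μ − σ²) = exp(0.40) = 1.492.
Mean = exp(μ + σ²/2) = exp(1.210) = 3.353.
Quadratic loss ⇒ the optimal estimator is the posterior mean.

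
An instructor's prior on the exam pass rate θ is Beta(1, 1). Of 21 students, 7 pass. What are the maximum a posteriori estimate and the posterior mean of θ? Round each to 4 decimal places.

MAP: 0.3333. Posterior mean: 0.3478.

Posterior: Beta(1+7, 1+14) = Beta(8, 15).
Mode = (8−1)/(8+15−2) = 7/21 = 0.3333.
With a flat prior the MAP equals the MLE, 7/21.
Mean = 8/(8+15) = 8/23 = 0.3478.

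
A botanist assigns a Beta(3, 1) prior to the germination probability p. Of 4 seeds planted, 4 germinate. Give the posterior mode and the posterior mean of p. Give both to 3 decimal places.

MAP = 1.000; posterior mean = 0.875

Posterior: Beta(3+4, 1+0) = Beta(7, 1).
Since β = 1 ≤ 1 and α > 1, the Beta density is monotone increasing on [0,1]; the mode is at 1.
Mean = 7/(7+1) = 0.875.
Mode > mean: the posterior has a left tail.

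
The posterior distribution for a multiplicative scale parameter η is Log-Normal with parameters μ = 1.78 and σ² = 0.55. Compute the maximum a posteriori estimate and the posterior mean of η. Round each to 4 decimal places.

Mode = exp(μ − σ²) = exp(1.23) = 3.4212.
Mean = exp(μ + σ²/2) = exp(2.055) = 7.8068.
The posterior is right-skewed, so the mean exceeds the mode.

η_MAP = 3.4212, E[η|data] = 7.8068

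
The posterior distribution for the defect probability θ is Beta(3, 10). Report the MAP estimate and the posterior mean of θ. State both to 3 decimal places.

MAP estimate = 0.182, posterior mean = 0.231

Mode = (3−1)/(3+10−2) = 2/11 = 0.182.
Mean = 3/(3+10) = 3/13 = 0.231.
Right-skewed posterior ⇒ mode < mean.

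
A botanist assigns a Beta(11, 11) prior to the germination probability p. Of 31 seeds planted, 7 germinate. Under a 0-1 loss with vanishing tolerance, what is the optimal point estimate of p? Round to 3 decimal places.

Posterior: Beta(11+7, 11+24) = Beta(18, 35).
Mode = (18−1)/(18+35−2) = 17/51 = 0.333.
Mean = 18/(18+35) = 18/53 = 0.340.
This is the posterior mode — the MAP estimate.

0.333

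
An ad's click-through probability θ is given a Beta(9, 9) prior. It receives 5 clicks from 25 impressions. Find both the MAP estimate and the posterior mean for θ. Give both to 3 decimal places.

Posterior: Beta(9+5, 9+20) = Beta(14, 29).
Mode = (14−1)/(14+29−2) = 13/41 = 0.317.
Mean = 14/(14+29) = 14/43 = 0.326.

θ_MAP = 0.317, E[θ|data] = 0.326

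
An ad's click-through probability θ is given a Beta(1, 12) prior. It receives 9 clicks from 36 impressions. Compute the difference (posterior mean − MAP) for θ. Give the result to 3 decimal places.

0.013

Posterior: Beta(1+9, 12+27) = Beta(10, 39).
Mode = (10−1)/(10+39−2) = 9/47 = 0.191.
Mean = 10/(10+39) = 10/49 = 0.204.
Difference = 0.204 − 0.191 = 0.013.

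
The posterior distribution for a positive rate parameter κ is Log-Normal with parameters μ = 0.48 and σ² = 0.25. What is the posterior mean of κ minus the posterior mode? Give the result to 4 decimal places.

Mode = exp(μ − σ²) = exp(0.23) = 1.2586.
Mean = exp(μ + σ²/2) = exp(0.605) = 1.8313.
Difference = 1.8313 − 1.2586 = 0.5727.
Mean > mode: the posterior has a right tail.

0.5727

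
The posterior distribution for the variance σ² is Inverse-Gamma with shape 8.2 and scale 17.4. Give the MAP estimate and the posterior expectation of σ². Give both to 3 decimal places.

Mode = β/(α+1) = 17.4/9.2 = 1.891.
Mean = β/(α−1) = 17.4/7.2 = 2.417.

MAP: 1.891. Posterior mean: 2.417.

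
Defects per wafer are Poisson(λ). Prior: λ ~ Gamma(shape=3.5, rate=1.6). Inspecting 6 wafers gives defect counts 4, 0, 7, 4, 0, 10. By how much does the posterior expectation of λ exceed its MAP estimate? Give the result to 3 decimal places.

0.132

Σ counts = 25. Posterior: Gamma(shape = 3.5+25 = 28.5, rate = 1.6+6 = 7.6).
Mode = (α−1)/β = 27.5/7.6 = 3.618.
Mean = α/β = 28.5/7.6 = 3.750.
Difference = 3.750 − 3.618 = 0.132.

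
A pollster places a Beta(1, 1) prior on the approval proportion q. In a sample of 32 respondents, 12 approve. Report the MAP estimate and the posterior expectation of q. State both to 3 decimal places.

Posterior: Beta(1+12, 1+20) = Beta(13, 21).
Mode = (13−1)/(13+21−2) = 12/32 = 0.375.
With a flat prior the MAP equals the MLE, 12/32.
Mean = 13/(13+21) = 13/34 = 0.382.
The posterior is right-skewed, so the mean exceeds the mode.

MAP estimate = 0.375, posterior expectation = 0.382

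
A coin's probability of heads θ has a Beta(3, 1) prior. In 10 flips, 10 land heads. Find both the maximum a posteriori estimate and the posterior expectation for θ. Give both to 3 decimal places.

Posterior: Beta(3+10, 1+0) = Beta(13, 1).
Since β = 1 ≤ 1 and α > 1, the Beta density is monotone increasing on [0,1]; the mode is at 1.
Mean = 13/(13+1) = 0.929.
Left-skewed posterior ⇒ mean < mode.

maximum a posteriori estimate = 1.000, posterior expectation = 0.929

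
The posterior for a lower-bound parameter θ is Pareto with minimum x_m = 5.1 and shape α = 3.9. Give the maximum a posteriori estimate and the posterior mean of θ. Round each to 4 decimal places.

The Pareto density is strictly decreasing on [x_m, ∞), so the mode is x_m = 5.1000.
Mean = α·x_m/(α−1) = 3.9·5.1/2.9 = 6.8586.

θ_MAP = 5.1000, E[θ|data] = 6.8586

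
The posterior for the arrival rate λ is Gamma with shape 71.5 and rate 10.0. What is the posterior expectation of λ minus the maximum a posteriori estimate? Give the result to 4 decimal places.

0.1000

Mode = (α−1)/β = 70.5/10.0 = 7.0500.
Mean = α/β = 71.5/10.0 = 7.1500.
Difference = 7.1500 − 7.0500 = 0.1000.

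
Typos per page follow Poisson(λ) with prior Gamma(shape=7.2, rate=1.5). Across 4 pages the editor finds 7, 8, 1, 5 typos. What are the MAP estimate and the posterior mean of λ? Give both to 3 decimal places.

Σ counts = 21. Posterior: Gamma(shape = 7.2+21 = 28.2, rate = 1.5+4 = 5.5).
Mode = (α−1)/β = 27.2/5.5 = 4.945.
Mean = α/β = 28.2/5.5 = 5.127.

MAP estimate = 4.945, posterior mean = 5.127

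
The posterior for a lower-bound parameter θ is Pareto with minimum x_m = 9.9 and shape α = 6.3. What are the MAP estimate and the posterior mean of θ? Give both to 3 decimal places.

The Pareto density is strictly decreasing on [x_m, ∞), so the mode is x_m = 9.900.
Mean = α·x_m/(α−1) = 6.3·9.9/5.3 = 11.768.
The mean is pulled above the mode by the posterior's right skew.

MAP: 9.900. Posterior mean: 11.768.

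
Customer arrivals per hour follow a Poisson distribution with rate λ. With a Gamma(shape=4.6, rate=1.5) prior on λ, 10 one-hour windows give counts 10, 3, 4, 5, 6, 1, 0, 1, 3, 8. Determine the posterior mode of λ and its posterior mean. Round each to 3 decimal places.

MAP = 3.878; posterior mean = 3.965

Σ counts = 41. Posterior: Gamma(shape = 4.6+41 = 45.6, rate = 1.5+10 = 11.5).
Mode = (α−1)/β = 44.6/11.5 = 3.878.
Mean = α/β = 45.6/11.5 = 3.965.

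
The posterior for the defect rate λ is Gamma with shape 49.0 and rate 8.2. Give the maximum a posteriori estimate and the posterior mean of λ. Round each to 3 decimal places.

Mode = (α−1)/β = 48.0/8.2 = 5.854.
Mean = α/β = 49.0/8.2 = 5.976.

maximum a posteriori estimate = 5.854, posterior mean = 5.976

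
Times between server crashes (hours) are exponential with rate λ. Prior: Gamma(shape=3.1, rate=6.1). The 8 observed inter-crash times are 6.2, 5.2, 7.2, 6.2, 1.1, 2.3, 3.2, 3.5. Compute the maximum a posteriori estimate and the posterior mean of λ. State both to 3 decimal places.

MAP = 0.246; posterior mean = 0.271

Σ times = 34.9. Posterior: Gamma(shape = 3.1+8 = 11.1, rate = 6.1+34.9 = 41.0).
Mode = (α−1)/β = 10.1/41.0 = 0.246.
Mean = α/β = 11.1/41.0 = 0.271.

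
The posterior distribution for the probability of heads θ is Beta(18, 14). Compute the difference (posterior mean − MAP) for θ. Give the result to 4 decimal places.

Mode = (18−1)/(18+14−2) = 17/30 = 0.5667.
Mean = 18/(18+14) = 18/32 = 0.5625.
Difference = 0.5625 − 0.5667 = -0.0042.
Left-skewed posterior ⇒ mean < mode.

-0.0042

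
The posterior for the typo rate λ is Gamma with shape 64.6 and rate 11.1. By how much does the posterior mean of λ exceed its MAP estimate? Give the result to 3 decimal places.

Mode = (α−1)/β = 63.6/11.1 = 5.730.
Mean = α/β = 64.6/11.1 = 5.820.
Difference = 5.820 − 5.730 = 0.090.
The mean is pulled above the mode by the posterior's right skew.

0.090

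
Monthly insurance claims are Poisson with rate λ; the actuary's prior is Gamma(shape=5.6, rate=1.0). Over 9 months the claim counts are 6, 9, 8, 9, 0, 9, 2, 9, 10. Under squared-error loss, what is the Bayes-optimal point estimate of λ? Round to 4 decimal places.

Σ counts = 62. Posterior: Gamma(shape = 5.6+62 = 67.6, rate = 1.0+9 = 10.0).
Mode = (α−1)/β = 66.6/10.0 = 6.6600.
Mean = α/β = 67.6/10.0 = 6.7600.
Squared-error loss ⇒ the optimal estimator is the posterior mean.

6.7600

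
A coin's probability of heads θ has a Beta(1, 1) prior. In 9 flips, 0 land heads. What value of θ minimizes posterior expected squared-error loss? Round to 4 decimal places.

0.0909

Posterior: Beta(1+0, 1+9) = Beta(1, 10).
Since α = 1 ≤ 1 and β > 1, the Beta density is monotone decreasing on [0,1]; the mode is at 0.
Mean = 1/(1+10) = 0.0909.
Squared-error loss ⇒ the optimal estimator is the posterior mean.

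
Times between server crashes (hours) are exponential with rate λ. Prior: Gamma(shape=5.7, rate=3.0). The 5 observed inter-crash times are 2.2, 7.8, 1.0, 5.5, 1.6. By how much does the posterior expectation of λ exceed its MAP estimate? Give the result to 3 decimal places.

0.047

Σ times = 18.1. Posterior: Gamma(shape = 5.7+5 = 10.7, rate = 3.0+18.1 = 21.1).
Mode = (α−1)/β = 9.7/21.1 = 0.460.
Mean = α/β = 10.7/21.1 = 0.507.
Difference = 0.507 − 0.460 = 0.047.
Mean > mode: the posterior has a right tail.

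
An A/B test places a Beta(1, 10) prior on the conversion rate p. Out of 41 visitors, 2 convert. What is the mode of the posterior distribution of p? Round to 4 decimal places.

0.0400

Posterior: Beta(1+2, 10+39) = Beta(3, 49).
Mode = (3−1)/(3+49−2) = 2/50 = 0.0400.
Mean = 3/(3+49) = 3/52 = 0.0577.
This is the posterior mode — the MAP estimate.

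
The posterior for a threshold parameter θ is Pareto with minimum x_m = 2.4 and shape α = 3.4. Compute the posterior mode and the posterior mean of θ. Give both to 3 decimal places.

θ_MAP = 2.400, E[θ|data] = 3.400

The Pareto density is strictly decreasing on [x_m, ∞), so the mode is x_m = 2.400.
Mean = α·x_m/(α−1) = 3.4·2.4/2.4 = 3.400.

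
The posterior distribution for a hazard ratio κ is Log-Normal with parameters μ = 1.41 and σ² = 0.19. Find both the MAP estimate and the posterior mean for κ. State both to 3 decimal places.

κ_MAP = 3.387, E[κ|data] = 4.504

Mode = exp(μ − σ²) = exp(1.22) = 3.387.
Mean = exp(μ + σ²/2) = exp(1.505) = 4.504.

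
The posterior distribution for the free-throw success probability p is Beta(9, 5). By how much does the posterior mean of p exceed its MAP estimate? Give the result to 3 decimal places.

-0.024

Mode = (9−1)/(9+5−2) = 8/12 = 0.667.
Mean = 9/(9+5) = 9/14 = 0.643.
Difference = 0.643 − 0.667 = -0.024.
The mean is pulled below the mode by the posterior's left skew.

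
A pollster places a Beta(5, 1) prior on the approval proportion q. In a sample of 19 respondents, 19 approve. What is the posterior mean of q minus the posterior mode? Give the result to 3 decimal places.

Posterior: Beta(5+19, 1+0) = Beta(24, 1).
Since β = 1 ≤ 1 and α > 1, the Beta density is monotone increasing on [0,1]; the mode is at 1.
Mean = 24/(24+1) = 0.960.
Difference = 0.960 − 1.000 = -0.040.
The mean is pulled below the mode by the posterior's left skew.

-0.040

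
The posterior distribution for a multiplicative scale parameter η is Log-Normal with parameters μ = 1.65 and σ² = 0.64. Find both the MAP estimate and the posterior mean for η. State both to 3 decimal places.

MAP = 2.746; posterior mean = 7.171

Mode = exp(μ − σ²) = exp(1.01) = 2.746.
Mean = exp(μ + σ²/2) = exp(1.970) = 7.171.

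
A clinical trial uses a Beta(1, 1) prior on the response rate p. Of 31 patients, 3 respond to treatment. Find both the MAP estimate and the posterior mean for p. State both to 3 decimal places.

MAP = 0.097; posterior mean = 0.121

Posterior: Beta(1+3, 1+28) = Beta(4, 29).
Mode = (4−1)/(4+29−2) = 3/31 = 0.097.
Mean = 4/(4+29) = 4/33 = 0.121.
Right-skewed posterior ⇒ mode < mean.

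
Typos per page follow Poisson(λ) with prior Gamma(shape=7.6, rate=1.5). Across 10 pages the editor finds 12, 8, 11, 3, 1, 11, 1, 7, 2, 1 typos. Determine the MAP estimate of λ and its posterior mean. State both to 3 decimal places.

Σ counts = 57. Posterior: Gamma(shape = 7.6+57 = 64.6, rate = 1.5+10 = 11.5).
Mode = (α−1)/β = 63.6/11.5 = 5.530.
Mean = α/β = 64.6/11.5 = 5.617.
Right-skewed posterior ⇒ mode < mean.

MAP: 5.530. Posterior mean: 5.617.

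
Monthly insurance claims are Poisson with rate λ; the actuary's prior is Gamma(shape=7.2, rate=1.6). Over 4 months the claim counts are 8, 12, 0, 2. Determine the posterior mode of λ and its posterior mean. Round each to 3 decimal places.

Σ counts = 22. Posterior: Gamma(shape = 7.2+22 = 29.2, rate = 1.6+4 = 5.6).
Mode = (α−1)/β = 28.2/5.6 = 5.036.
Mean = α/β = 29.2/5.6 = 5.214.
Mean > mode: the posterior has a right tail.

MAP = 5.036; posterior mean = 5.214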